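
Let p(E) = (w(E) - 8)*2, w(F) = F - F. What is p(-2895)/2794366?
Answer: -8/1397183 ≈ -5.7258e-6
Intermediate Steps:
w(F) = 0
p(E) = -16 (p(E) = (0 - 8)*2 = -8*2 = -16)
p(-2895)/2794366 = -16/2794366 = -16*1/2794366 = -8/1397183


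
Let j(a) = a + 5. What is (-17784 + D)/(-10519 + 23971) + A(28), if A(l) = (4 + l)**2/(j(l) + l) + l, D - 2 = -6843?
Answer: 35248739/820572 ≈ 42.956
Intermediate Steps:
D = -6841 (D = 2 - 6843 = -6841)
j(a) = 5 + a
A(l) = l + (4 + l)**2/(5 + 2*l) (A(l) = (4 + l)**2/((5 + l) + l) + l = (4 + l)**2/(5 + 2*l) + l = l + (4 + l)**2/(5 + 2*l))
(-17784 + D)/(-10519 + 23971) + A(28) = (-17784 - 6841)/(-10519 + 23971) + (16 + 3*28**2 + 13*28)/(5 + 2*28) = -24625/13452 + (16 + 3*784 + 364)/(5 + 56) = -24625*1/13452 + (16 + 2352 + 364)/61 = -24625/13452 + (1/61)*2732 = -24625/13452 + 2732/61 = 35248739/820572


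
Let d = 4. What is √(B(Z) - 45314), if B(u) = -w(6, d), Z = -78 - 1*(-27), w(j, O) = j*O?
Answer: I*√45338 ≈ 212.93*I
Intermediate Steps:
w(j, O) = O*j
Z = -51 (Z = -78 + 27 = -51)
B(u) = -24 (B(u) = -4*6 = -1*24 = -24)
√(B(Z) - 45314) = √(-24 - 45314) = √(-45338) = I*√45338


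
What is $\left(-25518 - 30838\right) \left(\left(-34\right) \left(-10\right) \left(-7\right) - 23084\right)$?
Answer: $1435049184$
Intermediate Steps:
$\left(-25518 - 30838\right) \left(\left(-34\right) \left(-10\right) \left(-7\right) - 23084\right) = - 56356 \left(340 \left(-7\right) - 23084\right) = - 56356 \left(-2380 - 23084\right) = \left(-56356\right) \left(-25464\right) = 1435049184$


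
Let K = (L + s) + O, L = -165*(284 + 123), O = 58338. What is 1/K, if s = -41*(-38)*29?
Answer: 1/36365 ≈ 2.7499e-5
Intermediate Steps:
L = -67155 (L = -165*407 = -67155)
s = 45182 (s = 1558*29 = 45182)
K = 36365 (K = (-67155 + 45182) + 58338 = -21973 + 58338 = 36365)
1/K = 1/36365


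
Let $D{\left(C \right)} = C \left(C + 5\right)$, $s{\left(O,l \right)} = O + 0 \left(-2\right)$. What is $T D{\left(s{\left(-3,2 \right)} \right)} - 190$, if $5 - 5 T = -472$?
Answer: $- \frac{3812}{5} \approx -762.4$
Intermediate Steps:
$s{\left(O,l \right)} = O$ ($s{\left(O,l \right)} = O + 0 = O$)
$T = \frac{477}{5}$ ($T = 1 - - \frac{472}{5} = 1 + \frac{472}{5} = \frac{477}{5} \approx 95.4$)
$D{\left(C \right)} = C \left(5 + C\right)$
$T D{\left(s{\left(-3,2 \right)} \right)} - 190 = \frac{477 \left(- 3 \left(5 - 3\right)\right)}{5} - 190 = \frac{477 \left(\left(-3\right) 2\right)}{5} - 190 = \frac{477}{5} \left(-6\right) - 190 = - \frac{2862}{5} - 190 = - \frac{3812}{5}$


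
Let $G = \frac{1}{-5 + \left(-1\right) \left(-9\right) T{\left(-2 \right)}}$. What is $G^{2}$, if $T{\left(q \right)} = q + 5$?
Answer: $\frac{1}{484} \approx 0.0020661$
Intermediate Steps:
$T{\left(q \right)} = 5 + q$
$G = \frac{1}{22}$ ($G = \frac{1}{-5 + \left(-1\right) \left(-9\right) \left(5 - 2\right)} = \frac{1}{-5 + 9 \cdot 3} = \frac{1}{-5 + 27} = \frac{1}{22} \approx 0.045455$)
$G^{2} = \left(\frac{1}{22}\right)^{2} = \frac{1}{484}$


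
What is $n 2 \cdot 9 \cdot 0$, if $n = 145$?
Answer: $0$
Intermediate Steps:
$n 2 \cdot 9 \cdot 0 = 145 \cdot 2 \cdot 9 \cdot 0 = 145 \cdot 18 \cdot 0 = 2610 \cdot 0 = 0$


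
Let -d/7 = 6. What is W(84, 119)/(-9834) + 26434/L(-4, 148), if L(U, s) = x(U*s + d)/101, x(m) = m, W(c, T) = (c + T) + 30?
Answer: -13127647639/3117378 ≈ -4211.1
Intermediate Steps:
W(c, T) = 30 + T + c (W(c, T) = (T + c) + 30 = 30 + T + c)
d = -42 (d = -7*6 = -42)
L(U, s) = -42/101 + U*s/101 (L(U, s) = (U*s - 42)/101 = (-42 + U*s)*(1/101) = -42/101 + U*s/101)
W(84, 119)/(-9834) + 26434/L(-4, 148) = (30 + 119 + 84)/(-9834) + 26434/(-42/101 + (1/101)*(-4)*148) = 233*(-1/9834) + 26434/(-42/101 - 592/101) = -233/9834 + 26434/(-634/101) = -233/9834 + 26434*(-101/634) = -233/9834 - 1334917/317 = -13127647639/3117378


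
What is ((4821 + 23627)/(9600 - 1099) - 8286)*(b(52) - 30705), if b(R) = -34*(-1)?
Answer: 2159570812298/8501 ≈ 2.5404e+8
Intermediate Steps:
b(R) = 34
((4821 + 23627)/(9600 - 1099) - 8286)*(b(52) - 30705) = ((4821 + 23627)/(9600 - 1099) - 8286)*(34 - 30705) = (28448/8501 - 8286)*(-30671) = -70410838/8501*(-30671) = 2159570812298/8501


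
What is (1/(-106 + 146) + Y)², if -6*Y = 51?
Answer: 114921/1600 ≈ 71.826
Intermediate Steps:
Y = -17/2 (Y = -⅙*51 = -17/2 ≈ -8.5000)
(1/(-106 + 146) + Y)² = (1/(-106 + 146) - 17/2)² = (1/40 - 17/2)² = (-339/40)² = 114921/1600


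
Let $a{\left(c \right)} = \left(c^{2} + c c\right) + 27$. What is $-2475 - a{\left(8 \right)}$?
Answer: $-2630$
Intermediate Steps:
$a{\left(c \right)} = 27 + 2 c^{2}$ ($a{\left(c \right)} = \left(c^{2} + c^{2}\right) + 27 = 2 c^{2} + 27 = 27 + 2 c^{2}$)
$-2475 - a{\left(8 \right)} = -2475 - \left(27 + 2 \cdot 8^{2}\right) = -2475 - \left(27 + 2 \cdot 64\right) = -2475 - \left(27 + 128\right) = -2475 - 155 = -2630$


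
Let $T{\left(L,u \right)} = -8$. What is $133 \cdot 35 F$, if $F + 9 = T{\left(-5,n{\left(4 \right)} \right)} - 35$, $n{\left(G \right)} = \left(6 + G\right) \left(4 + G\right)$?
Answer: $-242060$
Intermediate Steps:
$n{\left(G \right)} = \left(4 + G\right) \left(6 + G\right)$
$F = -52$ ($F = -9 - 43 = -52$)
$133 \cdot 35 F = 133 \cdot 35 \left(-52\right) = 4655 \left(-52\right) = -242060$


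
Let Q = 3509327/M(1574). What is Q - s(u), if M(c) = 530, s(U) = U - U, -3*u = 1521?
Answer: 3509327/530 ≈ 6621.4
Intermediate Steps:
u = -507 (u = -1/3*1521 = -507)
s(U) = 0
Q = 3509327/530 ≈ 6621.4
Q - s(u) = 3509327/530 - 1*0 = 3509327/530 + 0 = 3509327/530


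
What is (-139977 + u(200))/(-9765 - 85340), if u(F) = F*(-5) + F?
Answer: 140777/95105 ≈ 1.4802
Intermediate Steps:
u(F) = -4*F (u(F) = -5*F + F = -4*F)
(-139977 + u(200))/(-9765 - 85340) = (-139977 - 4*200)/(-9765 - 85340) = (-139977 - 800)/(-95105) = -140777*(-1/95105) = 140777/95105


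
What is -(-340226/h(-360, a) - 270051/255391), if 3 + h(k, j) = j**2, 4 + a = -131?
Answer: 45905763844/2326867401 ≈ 19.729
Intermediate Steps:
a = -135 (a = -4 - 131 = -135)
h(k, j) = -3 + j**2
-(-340226/h(-360, a) - 270051/255391) = -(-340226/(-3 + (-135)**2) - 270051/255391) = -(-340226/(-3 + 18225) - 270051*1/255391) = -(-340226/18222 - 270051/255391) = -(-340226*1/18222 - 270051/255391) = -(-170113/9111 - 270051/255391) = -1*(-45905763844/2326867401) = 45905763844/2326867401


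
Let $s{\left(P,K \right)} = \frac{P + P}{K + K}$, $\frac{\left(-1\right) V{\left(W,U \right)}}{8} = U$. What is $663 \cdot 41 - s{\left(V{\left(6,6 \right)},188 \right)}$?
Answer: $\frac{1277613}{47} \approx 27183.0$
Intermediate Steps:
$V{\left(W,U \right)} = - 8 U$
$s{\left(P,K \right)} = \frac{P}{K}$ ($s{\left(P,K \right)} = \frac{2 P}{2 K} = 2 P \frac{1}{2 K} = \frac{P}{K}$)
$663 \cdot 41 - s{\left(V{\left(6,6 \right)},188 \right)} = 663 \cdot 41 - \frac{\left(-8\right) 6}{188} = 27183 - \left(-48\right) \frac{1}{188} = 27183 - - \frac{12}{47} = 27183 + \frac{12}{47} = \frac{1277613}{47}$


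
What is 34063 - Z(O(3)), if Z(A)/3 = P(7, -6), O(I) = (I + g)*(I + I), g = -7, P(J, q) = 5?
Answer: 34048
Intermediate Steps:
O(I) = 2*I*(-7 + I) (O(I) = (I - 7)*(I + I) = (-7 + I)*(2*I) = 2*I*(-7 + I))
Z(A) = 15 (Z(A) = 3*5 = 15)
34063 - Z(O(3)) = 34063 - 1*15 = 34063 - 15 = 34048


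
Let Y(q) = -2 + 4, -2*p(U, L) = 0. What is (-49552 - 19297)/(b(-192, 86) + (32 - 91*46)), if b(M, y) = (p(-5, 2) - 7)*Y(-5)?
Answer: 68849/4168 ≈ 16.518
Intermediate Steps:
p(U, L) = 0 (p(U, L) = -1/2*0 = 0)
Y(q) = 2
b(M, y) = -14 (b(M, y) = (0 - 7)*2 = -7*2 = -14)
(-49552 - 19297)/(b(-192, 86) + (32 - 91*46)) = (-49552 - 19297)/(-14 + (32 - 91*46)) = -68849/(-14 + (32 - 4186)) = -68849/(-14 - 4154) = -68849/(-4168) = -68849*(-1/4168) = 68849/4168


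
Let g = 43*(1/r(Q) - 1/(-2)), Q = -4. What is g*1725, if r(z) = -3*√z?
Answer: 74175/2 + 24725*I/2 ≈ 37088.0 + 12363.0*I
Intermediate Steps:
g = 43/2 + 43*I/6 (g = 43*(1/(-6*I) - 1/(-2)) = 43*(1/(-6*I) - 1*(-½)) = 43*(1/(-6*I) + ½) = 43*(1*(I/6) + ½) = 43*(I/6 + ½) = 43*(½ + I/6) = 43/2 + 43*I/6 ≈ 21.5 + 7.1667*I)
g*1725 = (43/2 + 43*I/6)*1725 = 74175/2 + 24725*I/2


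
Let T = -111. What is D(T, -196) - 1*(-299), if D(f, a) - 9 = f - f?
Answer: 308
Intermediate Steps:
D(f, a) = 9 (D(f, a) = 9 + (f - f) = 9 + 0 = 9)
D(T, -196) - 1*(-299) = 9 - 1*(-299) = 9 + 299 = 308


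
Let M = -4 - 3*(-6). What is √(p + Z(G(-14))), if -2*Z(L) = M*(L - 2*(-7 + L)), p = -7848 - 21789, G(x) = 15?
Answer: I*√29630 ≈ 172.13*I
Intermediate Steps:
M = 14 (M = -4 + 18 = 14)
p = -29637
Z(L) = -98 + 7*L (Z(L) = -7*(L - 2*(-7 + L)) = -7*(L + (14 - 2*L)) = -7*(14 - L) = -(196 - 14*L)/2 = -98 + 7*L)
√(p + Z(G(-14))) = √(-29637 + (-98 + 7*15)) = √(-29637 + (-98 + 105)) = √(-29637 + 7) = √(-29630) = I*√29630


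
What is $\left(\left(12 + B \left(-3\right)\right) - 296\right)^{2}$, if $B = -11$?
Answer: $63001$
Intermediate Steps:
$\left(\left(12 + B \left(-3\right)\right) - 296\right)^{2} = \left(\left(12 - -33\right) - 296\right)^{2} = \left(\left(12 + 33\right) - 296\right)^{2} = \left(45 - 296\right)^{2} = \left(-251\right)^{2} = 63001$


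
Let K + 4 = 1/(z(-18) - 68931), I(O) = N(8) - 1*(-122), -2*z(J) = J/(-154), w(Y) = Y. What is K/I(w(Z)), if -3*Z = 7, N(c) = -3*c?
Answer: -21230843/520153767 ≈ -0.040816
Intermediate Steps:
Z = -7/3 (Z = -⅓*7 = -7/3 ≈ -2.3333)
z(J) = J/308 (z(J) = -J/(2*(-154)) = -J*(-1)/(2*154) = -(-1)*J/308 = J/308)
I(O) = 98 (I(O) = -3*8 - 1*(-122) = -24 + 122 = 98)
K = -42461686/10615383 (K = -4 + 1/((1/308)*(-18) - 68931) = -4 + 1/(-9/154 - 68931) = -4 + 1/(-10615383/154) = -4 - 154/10615383 = -42461686/10615383 ≈ -4.0000)
K/I(w(Z)) = -42461686/10615383/98 = -42461686/10615383*1/98 = -21230843/520153767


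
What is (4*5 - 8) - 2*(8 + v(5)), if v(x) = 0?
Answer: -4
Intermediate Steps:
(4*5 - 8) - 2*(8 + v(5)) = (4*5 - 8) - 2*(8 + 0) = (20 - 8) - 2*8 = 12 - 16 = -4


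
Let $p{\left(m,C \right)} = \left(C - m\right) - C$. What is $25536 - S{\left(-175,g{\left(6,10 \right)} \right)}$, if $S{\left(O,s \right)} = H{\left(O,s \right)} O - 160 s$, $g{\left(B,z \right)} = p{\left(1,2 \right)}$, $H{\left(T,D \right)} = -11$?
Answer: $23451$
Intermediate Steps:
$p{\left(m,C \right)} = - m$
$g{\left(B,z \right)} = -1$ ($g{\left(B,z \right)} = \left(-1\right) 1 = -1$)
$S{\left(O,s \right)} = - 160 s - 11 O$ ($S{\left(O,s \right)} = - 11 O - 160 s = - 160 s - 11 O$)
$25536 - S{\left(-175,g{\left(6,10 \right)} \right)} = 25536 - \left(\left(-160\right) \left(-1\right) - -1925\right) = 25536 - \left(160 + 1925\right) = 25536 - 2085 = 23451$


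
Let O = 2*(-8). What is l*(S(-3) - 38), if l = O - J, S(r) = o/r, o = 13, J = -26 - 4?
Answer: -1778/3 ≈ -592.67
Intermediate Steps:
O = -16
J = -30
S(r) = 13/r
l = 14 (l = -16 - 1*(-30) = -16 + 30 = 14)
l*(S(-3) - 38) = 14*(13/(-3) - 38) = 14*(13*(-⅓) - 38) = 14*(-13/3 - 38) = 14*(-127/3) = -1778/3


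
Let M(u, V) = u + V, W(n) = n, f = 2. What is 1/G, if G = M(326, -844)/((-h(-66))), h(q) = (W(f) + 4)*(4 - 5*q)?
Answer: 1002/259 ≈ 3.8687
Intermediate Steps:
h(q) = 24 - 30*q (h(q) = (2 + 4)*(4 - 5*q) = 6*(4 - 5*q) = 24 - 30*q)
M(u, V) = V + u
G = 259/1002 (G = (-844 + 326)/((-(24 - 30*(-66)))) = -518*(-1/(24 + 1980)) = -518/((-1*2004)) = -518/(-2004) = -518*(-1/2004) = 259/1002 ≈ 0.25848)
1/G = 1/(259/1002) = 1002/259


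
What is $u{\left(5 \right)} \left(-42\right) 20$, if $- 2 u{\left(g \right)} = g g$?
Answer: $10500$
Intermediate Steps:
$u{\left(g \right)} = - \frac{g^{2}}{2}$ ($u{\left(g \right)} = - \frac{g g}{2} = - \frac{g^{2}}{2}$)
$u{\left(5 \right)} \left(-42\right) 20 = - \frac{5^{2}}{2} \left(-42\right) 20 = \left(- \frac{1}{2}\right) 25 \left(-42\right) 20 = \left(- \frac{25}{2}\right) \left(-42\right) 20 = 525 \cdot 20 = 10500$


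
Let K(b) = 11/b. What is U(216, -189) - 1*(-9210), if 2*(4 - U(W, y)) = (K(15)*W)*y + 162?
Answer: 120509/5 ≈ 24102.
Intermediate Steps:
U(W, y) = -77 - 11*W*y/30 (U(W, y) = 4 - (((11/15)*W)*y + 162)/2 = 4 - (((11*(1/15))*W)*y + 162)/2 = 4 - ((11*W/15)*y + 162)/2 = 4 - (11*W*y/15 + 162)/2 = 4 - (162 + 11*W*y/15)/2 = 4 + (-81 - 11*W*y/30) = -77 - 11*W*y/30)
U(216, -189) - 1*(-9210) = (-77 - 11/30*216*(-189)) - 1*(-9210) = (-77 + 74844/5) + 9210 = 74459/5 + 9210 = 120509/5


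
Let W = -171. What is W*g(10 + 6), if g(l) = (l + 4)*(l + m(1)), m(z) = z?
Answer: -58140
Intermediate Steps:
g(l) = (1 + l)*(4 + l) (g(l) = (l + 4)*(l + 1) = (4 + l)*(1 + l) = (1 + l)*(4 + l))
W*g(10 + 6) = -171*(4 + (10 + 6)² + 5*(10 + 6)) = -171*(4 + 16² + 5*16) = -171*(4 + 256 + 80) = -171*340 = -58140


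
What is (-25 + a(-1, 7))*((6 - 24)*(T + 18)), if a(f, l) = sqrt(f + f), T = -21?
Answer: -1350 + 54*I*sqrt(2) ≈ -1350.0 + 76.368*I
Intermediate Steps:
a(f, l) = sqrt(2)*sqrt(f) (a(f, l) = sqrt(2*f) = sqrt(2)*sqrt(f))
(-25 + a(-1, 7))*((6 - 24)*(T + 18)) = (-25 + sqrt(2)*sqrt(-1))*((6 - 24)*(-21 + 18)) = (-25 + sqrt(2)*I)*(-18*(-3)) = (-25 + I*sqrt(2))*54 = -1350 + 54*I*sqrt(2)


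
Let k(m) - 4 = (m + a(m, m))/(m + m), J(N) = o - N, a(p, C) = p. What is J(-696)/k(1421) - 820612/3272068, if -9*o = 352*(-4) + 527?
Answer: 1167099916/7362153 ≈ 158.53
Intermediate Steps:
o = 881/9 (o = -(352*(-4) + 527)/9 = -(-1408 + 527)/9 = -⅑*(-881) = 881/9 ≈ 97.889)
J(N) = 881/9 - N
k(m) = 5 (k(m) = 4 + (m + m)/(m + m) = 4 + (2*m)/((2*m)) = 4 + (2*m)*(1/(2*m)) = 4 + 1 = 5)
J(-696)/k(1421) - 820612/3272068 = (881/9 - 1*(-696))/5 - 820612/3272068 = (881/9 + 696)*(⅕) - 820612*1/3272068 = (7145/9)*(⅕) - 205153/818017 = 1429/9 - 205153/818017 = 1167099916/7362153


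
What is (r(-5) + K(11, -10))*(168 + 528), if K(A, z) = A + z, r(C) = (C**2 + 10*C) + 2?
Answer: -15312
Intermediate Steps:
r(C) = 2 + C**2 + 10*C
(r(-5) + K(11, -10))*(168 + 528) = ((2 + (-5)**2 + 10*(-5)) + (11 - 10))*(168 + 528) = ((2 + 25 - 50) + 1)*696 = (-23 + 1)*696 = -22*696 = -15312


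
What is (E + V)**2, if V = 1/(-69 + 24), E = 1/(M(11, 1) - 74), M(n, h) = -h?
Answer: 64/50625 ≈ 0.0012642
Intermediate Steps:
E = -1/75 (E = 1/(-1*1 - 74) = 1/(-1 - 74) = 1/(-75) = -1/75 ≈ -0.013333)
V = -1/45 (V = 1/(-45) = -1/45 ≈ -0.022222)
(E + V)**2 = (-1/75 - 1/45)**2 = (-8/225)**2 = 64/50625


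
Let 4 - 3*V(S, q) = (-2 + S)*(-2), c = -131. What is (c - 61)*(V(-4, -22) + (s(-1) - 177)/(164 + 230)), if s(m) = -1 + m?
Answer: 118048/197 ≈ 599.23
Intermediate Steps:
V(S, q) = 2*S/3 (V(S, q) = 4/3 - (-2 + S)*(-2)/3 = 4/3 - (4 - 2*S)/3 = 4/3 + (-4/3 + 2*S/3) = 2*S/3)
(c - 61)*(V(-4, -22) + (s(-1) - 177)/(164 + 230)) = (-131 - 61)*((⅔)*(-4) + ((-1 - 1) - 177)/(164 + 230)) = -192*(-8/3 + (-2 - 177)/394) = -192*(-8/3 - 179*1/394) = -192*(-8/3 - 179/394) = -192*(-3689/1182) = 118048/197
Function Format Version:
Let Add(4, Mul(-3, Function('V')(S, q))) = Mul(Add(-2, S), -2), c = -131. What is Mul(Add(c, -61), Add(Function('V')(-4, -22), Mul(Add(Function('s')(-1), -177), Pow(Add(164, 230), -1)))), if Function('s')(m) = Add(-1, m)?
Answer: Rational(118048, 197) ≈ 599.23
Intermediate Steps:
Function('V')(S, q) = Mul(Rational(2, 3), S) (Function('V')(S, q) = Add(Rational(4, 3), Mul(Rational(-1, 3), Mul(Add(-2, S), -2))) = Add(Rational(4, 3), Mul(Rational(-1, 3), Add(4, Mul(-2, S)))) = Add(Rational(4, 3), Add(Rational(-4, 3), Mul(Rational(2, 3), S))) = Mul(Rational(2, 3), S))
Mul(Add(c, -61), Add(Function('V')(-4, -22), Mul(Add(Function('s')(-1), -177), Pow(Add(164, 230), -1)))) = Mul(Add(-131, -61), Add(Mul(Rational(2, 3), -4), Mul(Add(Add(-1, -1), -177), Pow(Add(164, 230), -1)))) = Mul(-192, Add(Rational(-8, 3), Mul(Add(-2, -177), Pow(394, -1)))) = Mul(-192, Add(Rational(-8, 3), Mul(-179, Rational(1, 394)))) = Mul(-192, Add(Rational(-8, 3), Rational(-179, 394))) = Mul(-192, Rational(-3689, 1182)) = Rational(118048, 197)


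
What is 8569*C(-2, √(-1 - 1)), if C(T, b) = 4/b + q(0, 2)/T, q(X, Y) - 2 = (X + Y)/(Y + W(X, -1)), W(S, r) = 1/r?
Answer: -17138 - 17138*I*√2 ≈ -17138.0 - 24237.0*I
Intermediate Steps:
q(X, Y) = 2 + (X + Y)/(-1 + Y) (q(X, Y) = 2 + (X + Y)/(Y + 1/(-1)) = 2 + (X + Y)/(Y - 1) = 2 + (X + Y)/(-1 + Y))
C(T, b) = 4/T + 4/b (C(T, b) = 4/b + ((-2 + 0 + 3*2)/(-1 + 2))/T = 4/b + ((-2 + 0 + 6)/1)/T = 4/b + (1*4)/T = 4/b + 4/T = 4/T + 4/b)
8569*C(-2, √(-1 - 1)) = 8569*(4/(-2) + 4/(√(-1 - 1))) = 8569*(4*(-½) + 4/(√(-2))) = 8569*(-2 + 4/((I*√2))) = 8569*(-2 + 4*(-I*√2/2)) = 8569*(-2 - 2*I*√2) = -17138 - 17138*I*√2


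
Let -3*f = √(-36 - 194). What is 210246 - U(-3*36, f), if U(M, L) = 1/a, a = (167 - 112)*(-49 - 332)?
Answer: 4405704931/20955 ≈ 2.1025e+5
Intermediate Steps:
f = -I*√230/3 (f = -√(-36 - 194)/3 = -I*√230/3 ≈ -5.0553*I)
a = -20955 (a = 55*(-381) = -20955)
U(M, L) = -1/20955 (U(M, L) = 1/(-20955) = -1/20955)
210246 - U(-3*36, f) = 210246 - 1*(-1/20955) = 210246 + 1/20955 = 4405704931/20955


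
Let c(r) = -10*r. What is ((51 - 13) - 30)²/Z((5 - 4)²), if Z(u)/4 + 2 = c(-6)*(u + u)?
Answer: 8/59 ≈ 0.13559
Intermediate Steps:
Z(u) = -8 + 480*u (Z(u) = -8 + 4*((-10*(-6))*(u + u)) = -8 + 4*(60*(2*u)) = -8 + 4*(120*u) = -8 + 480*u)
((51 - 13) - 30)²/Z((5 - 4)²) = ((51 - 13) - 30)²/(-8 + 480*(5 - 4)²) = (38 - 30)²/(-8 + 480*1²) = 8²/(-8 + 480*1) = 64/(-8 + 480) = 64/472 = 64*(1/472) = 8/59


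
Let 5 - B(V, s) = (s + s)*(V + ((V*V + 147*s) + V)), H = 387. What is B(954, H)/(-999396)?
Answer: 749938657/999396 ≈ 750.39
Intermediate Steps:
B(V, s) = 5 - 2*s*(V**2 + 2*V + 147*s) (B(V, s) = 5 - (s + s)*(V + ((V*V + 147*s) + V)) = 5 - 2*s*(V + ((V**2 + 147*s) + V)) = 5 - 2*s*(V + (V + V**2 + 147*s)) = 5 - 2*s*(V**2 + 2*V + 147*s))
B(954, H)/(-999396) = (5 - 294*387**2 - 4*954*387 - 2*387*954**2)/(-999396) = (5 - 294*149769 - 1476792 - 2*387*910116)*(-1/999396) = (5 - 44032086 - 1476792 - 704429784)*(-1/999396) = -749938657*(-1/999396) = 749938657/999396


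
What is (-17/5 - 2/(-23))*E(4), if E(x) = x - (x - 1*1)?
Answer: -381/115 ≈ -3.3130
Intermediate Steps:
E(x) = 1 (E(x) = x - (x - 1) = x - (-1 + x) = x + (1 - x) = 1)
(-17/5 - 2/(-23))*E(4) = (-17/5 - 2/(-23))*1 = (-17*⅕ - 2*(-1/23))*1 = (-17/5 + 2/23)*1 = -381/115*1 = -381/115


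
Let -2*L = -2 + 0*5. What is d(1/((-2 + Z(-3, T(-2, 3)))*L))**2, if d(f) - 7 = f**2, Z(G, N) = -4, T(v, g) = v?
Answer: 64009/1296 ≈ 49.390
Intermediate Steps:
L = 1 (L = -(-2 + 0*5)/2 = -(-2 + 0)/2 = -1/2*(-2) = 1)
d(f) = 7 + f**2
d(1/((-2 + Z(-3, T(-2, 3)))*L))**2 = (7 + (1/(-2 - 4*1))**2)**2 = (7 + (1/(-6))**2)**2 = (7 + (-1/6*1)**2)**2 = (7 + (-1/6)**2)**2 = (7 + 1/36)**2 = (253/36)**2 = 64009/1296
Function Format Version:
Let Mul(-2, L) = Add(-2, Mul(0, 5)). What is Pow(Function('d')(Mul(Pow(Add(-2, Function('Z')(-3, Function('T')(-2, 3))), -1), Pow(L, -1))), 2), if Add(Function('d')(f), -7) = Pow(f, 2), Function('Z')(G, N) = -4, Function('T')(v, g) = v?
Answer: Rational(64009, 1296) ≈ 49.390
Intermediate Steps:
L = 1 (L = Mul(Rational(-1, 2), Add(-2, Mul(0, 5))) = Mul(Rational(-1, 2), Add(-2, 0)) = Mul(Rational(-1, 2), -2) = 1)
Function('d')(f) = Add(7, Pow(f, 2))
Pow(Function('d')(Mul(Pow(Add(-2, Function('Z')(-3, Function('T')(-2, 3))), -1), Pow(L, -1))), 2) = Pow(Add(7, Pow(Mul(Pow(Add(-2, -4), -1), Pow(1, -1)), 2)), 2) = Pow(Add(7, Pow(Mul(Pow(-6, -1), 1), 2)), 2) = Pow(Add(7, Pow(Mul(Rational(-1, 6), 1), 2)), 2) = Pow(Add(7, Pow(Rational(-1, 6), 2)), 2) = Pow(Add(7, Rational(1, 36)), 2) = Pow(Rational(253, 36), 2) = Rational(64009, 1296)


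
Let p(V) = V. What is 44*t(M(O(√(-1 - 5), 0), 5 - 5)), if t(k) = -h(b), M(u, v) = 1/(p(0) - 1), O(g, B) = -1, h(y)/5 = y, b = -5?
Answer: 1100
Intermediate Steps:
h(y) = 5*y
M(u, v) = -1 (M(u, v) = 1/(0 - 1) = 1/(-1) = -1)
t(k) = 25 (t(k) = -5*(-5) = -1*(-25) = 25)
44*t(M(O(√(-1 - 5), 0), 5 - 5)) = 44*25 = 1100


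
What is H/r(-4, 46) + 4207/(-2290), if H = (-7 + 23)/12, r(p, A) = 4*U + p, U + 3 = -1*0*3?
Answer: -26387/13740 ≈ -1.9205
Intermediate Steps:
U = -3 (U = -3 - 1*0*3 = -3 + 0*3 = -3 + 0 = -3)
r(p, A) = -12 + p (r(p, A) = 4*(-3) + p = -12 + p)
H = 4/3 (H = 16*(1/12) = 4/3 ≈ 1.3333)
H/r(-4, 46) + 4207/(-2290) = 4/(3*(-12 - 4)) + 4207/(-2290) = (4/3)/(-16) + 4207*(-1/2290) = (4/3)*(-1/16) - 4207/2290 = -1/12 - 4207/2290 = -26387/13740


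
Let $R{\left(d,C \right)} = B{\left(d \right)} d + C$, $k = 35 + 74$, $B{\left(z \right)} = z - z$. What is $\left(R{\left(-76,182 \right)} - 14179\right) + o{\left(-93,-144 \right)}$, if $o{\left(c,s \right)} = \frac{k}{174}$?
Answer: $- \frac{2435369}{174} \approx -13996.0$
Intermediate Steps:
$B{\left(z \right)} = 0$
$k = 109$
$o{\left(c,s \right)} = \frac{109}{174}$
$R{\left(d,C \right)} = C$ ($R{\left(d,C \right)} = 0 d + C = 0 + C = C$)
$\left(R{\left(-76,182 \right)} - 14179\right) + o{\left(-93,-144 \right)} = \left(182 - 14179\right) + \frac{109}{174} = -13997 + \frac{109}{174} = - \frac{2435369}{174}$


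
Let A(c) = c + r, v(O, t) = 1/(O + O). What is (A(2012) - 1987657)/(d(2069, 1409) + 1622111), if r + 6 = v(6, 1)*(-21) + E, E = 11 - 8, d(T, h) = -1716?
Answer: -1134657/925940 ≈ -1.2254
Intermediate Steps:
v(O, t) = 1/(2*O)
E = 3
r = -19/4 (r = -6 + (((1/2)/6)*(-21) + 3) = -6 + (((1/2)*(1/6))*(-21) + 3) = -6 + ((1/12)*(-21) + 3) = -6 + (-7/4 + 3) = -6 + 5/4 = -19/4 ≈ -4.7500)
A(c) = -19/4 + c (A(c) = c - 19/4 = -19/4 + c)
(A(2012) - 1987657)/(d(2069, 1409) + 1622111) = ((-19/4 + 2012) - 1987657)/(-1716 + 1622111) = (8029/4 - 1987657)/1620395 = -7942599/4*1/1620395 = -1134657/925940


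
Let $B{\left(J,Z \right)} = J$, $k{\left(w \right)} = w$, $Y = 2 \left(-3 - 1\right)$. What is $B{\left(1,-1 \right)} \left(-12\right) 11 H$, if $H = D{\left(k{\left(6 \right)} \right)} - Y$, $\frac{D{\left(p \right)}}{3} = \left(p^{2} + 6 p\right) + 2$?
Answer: $-30360$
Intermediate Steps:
$Y = -8$ ($Y = 2 \left(-4\right) = -8$)
$D{\left(p \right)} = 6 + 3 p^{2} + 18 p$ ($D{\left(p \right)} = 3 \left(\left(p^{2} + 6 p\right) + 2\right) = 3 \left(2 + p^{2} + 6 p\right) = 6 + 3 p^{2} + 18 p$)
$H = 230$ ($H = \left(6 + 3 \cdot 6^{2} + 18 \cdot 6\right) - -8 = \left(6 + 3 \cdot 36 + 108\right) + 8 = \left(6 + 108 + 108\right) + 8 = 222 + 8 = 230$)
$B{\left(1,-1 \right)} \left(-12\right) 11 H = 1 \left(-12\right) 11 \cdot 230 = \left(-12\right) 11 \cdot 230 = \left(-132\right) 230 = -30360$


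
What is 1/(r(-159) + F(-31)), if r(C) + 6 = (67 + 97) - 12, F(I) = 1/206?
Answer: 206/30077 ≈ 0.0068491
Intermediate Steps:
F(I) = 1/206
r(C) = 146 (r(C) = -6 + ((67 + 97) - 12) = -6 + (164 - 12) = -6 + 152 = 146)
1/(r(-159) + F(-31)) = 1/(146 + 1/206) = 1/(30077/206) = 206/30077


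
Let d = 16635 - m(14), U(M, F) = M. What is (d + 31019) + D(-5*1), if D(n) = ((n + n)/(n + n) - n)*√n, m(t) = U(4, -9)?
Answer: 47650 + 6*I*√5 ≈ 47650.0 + 13.416*I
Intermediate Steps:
m(t) = 4
d = 16631 (d = 16635 - 1*4 = 16635 - 4 = 16631)
D(n) = √n*(1 - n) (D(n) = ((2*n)/((2*n)) - n)*√n = ((2*n)*(1/(2*n)) - n)*√n = (1 - n)*√n = √n*(1 - n))
(d + 31019) + D(-5*1) = (16631 + 31019) + √(-5*1)*(1 - (-5)) = 47650 + √(-5)*(1 - 1*(-5)) = 47650 + (I*√5)*(1 + 5) = 47650 + (I*√5)*6 = 47650 + 6*I*√5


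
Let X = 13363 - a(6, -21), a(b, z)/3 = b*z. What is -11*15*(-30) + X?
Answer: 18691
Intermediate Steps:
a(b, z) = 3*b*z (a(b, z) = 3*(b*z) = 3*b*z)
X = 13741 (X = 13363 - 3*6*(-21) = 13363 - 1*(-378) = 13363 + 378 = 13741)
-11*15*(-30) + X = -11*15*(-30) + 13741 = -165*(-30) + 13741 = 4950 + 13741 = 18691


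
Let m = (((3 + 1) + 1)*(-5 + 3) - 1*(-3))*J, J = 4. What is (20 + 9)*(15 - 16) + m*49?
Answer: -1401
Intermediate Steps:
m = -28 (m = (((3 + 1) + 1)*(-5 + 3) - 1*(-3))*4 = ((4 + 1)*(-2) + 3)*4 = (5*(-2) + 3)*4 = (-10 + 3)*4 = -7*4 = -28)
(20 + 9)*(15 - 16) + m*49 = (20 + 9)*(15 - 16) - 28*49 = 29*(-1) - 1372 = -29 - 1372 = -1401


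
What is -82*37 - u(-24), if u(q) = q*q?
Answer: -3610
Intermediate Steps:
u(q) = q**2
-82*37 - u(-24) = -82*37 - 1*(-24)**2 = -3034 - 1*576 = -3034 - 576 = -3610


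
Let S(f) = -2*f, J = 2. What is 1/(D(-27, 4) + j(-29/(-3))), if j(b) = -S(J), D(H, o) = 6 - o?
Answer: 1/6 ≈ 0.16667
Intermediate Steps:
j(b) = 4 (j(b) = -(-2)*2 = -1*(-4) = 4)
1/(D(-27, 4) + j(-29/(-3))) = 1/((6 - 1*4) + 4) = 1/((6 - 4) + 4) = 1/(2 + 4) = 1/6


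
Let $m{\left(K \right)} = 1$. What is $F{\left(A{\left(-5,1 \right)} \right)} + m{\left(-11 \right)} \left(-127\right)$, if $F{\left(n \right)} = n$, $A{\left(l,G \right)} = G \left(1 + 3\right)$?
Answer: $-123$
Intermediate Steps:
$A{\left(l,G \right)} = 4 G$ ($A{\left(l,G \right)} = G 4 = 4 G$)
$F{\left(A{\left(-5,1 \right)} \right)} + m{\left(-11 \right)} \left(-127\right) = 4 \cdot 1 + 1 \left(-127\right) = 4 - 127 = -123$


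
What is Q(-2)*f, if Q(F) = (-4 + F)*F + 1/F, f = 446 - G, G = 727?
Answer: -6463/2 ≈ -3231.5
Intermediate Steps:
f = -281 (f = 446 - 1*727 = 446 - 727 = -281)
Q(F) = 1/F + F*(-4 + F) (Q(F) = F*(-4 + F) + 1/F = 1/F + F*(-4 + F))
Q(-2)*f = ((1 + (-2)**2*(-4 - 2))/(-2))*(-281) = -(1 + 4*(-6))/2*(-281) = -(1 - 24)/2*(-281) = -1/2*(-23)*(-281) = (23/2)*(-281) = -6463/2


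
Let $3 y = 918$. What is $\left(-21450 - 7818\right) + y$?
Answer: $-28962$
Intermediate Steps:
$y = 306$ ($y = \frac{1}{3} \cdot 918 = 306$)
$\left(-21450 - 7818\right) + y = \left(-21450 - 7818\right) + 306 = -29268 + 306 = -28962$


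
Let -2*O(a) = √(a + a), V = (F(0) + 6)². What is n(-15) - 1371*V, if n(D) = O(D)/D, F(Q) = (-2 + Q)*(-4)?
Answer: -268716 + I*√30/30 ≈ -2.6872e+5 + 0.18257*I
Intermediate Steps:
F(Q) = 8 - 4*Q
V = 196 (V = ((8 - 4*0) + 6)² = ((8 + 0) + 6)² = (8 + 6)² = 14² = 196)
O(a) = -√2*√a/2 (O(a) = -√(a + a)/2 = -√2*√a/2)
n(D) = -√2/(2*√D) (n(D) = (-√2*√D/2)/D = -√2/(2*√D))
n(-15) - 1371*V = -√2/(2*√(-15)) - 1371*196 = -√2*(-I*√15/15)/2 - 268716 = I*√30/30 - 268716 = -268716 + I*√30/30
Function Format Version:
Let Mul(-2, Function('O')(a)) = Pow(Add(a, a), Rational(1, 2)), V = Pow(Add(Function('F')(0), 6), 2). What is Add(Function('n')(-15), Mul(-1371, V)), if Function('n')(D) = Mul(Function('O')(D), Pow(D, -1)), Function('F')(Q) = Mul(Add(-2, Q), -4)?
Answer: Add(-268716, Mul(Rational(1, 30), I, Pow(30, Rational(1, 2)))) ≈ Add(-2.6872e+5, Mul(0.18257, I))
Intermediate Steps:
Function('F')(Q) = Add(8, Mul(-4, Q))
V = 196 (V = Pow(Add(Add(8, Mul(-4, 0)), 6), 2) = Pow(Add(Add(8, 0), 6), 2) = Pow(Add(8, 6), 2) = Pow(14, 2) = 196)
Function('O')(a) = Mul(Rational(-1, 2), Pow(2, Rational(1, 2)), Pow(a, Rational(1, 2))) (Function('O')(a) = Mul(Rational(-1, 2), Pow(Add(a, a), Rational(1, 2))) = Mul(Rational(-1, 2), Pow(Mul(2, a), Rational(1, 2))) = Mul(Rational(-1, 2), Mul(Pow(2, Rational(1, 2)), Pow(a, Rational(1, 2)))) = Mul(Rational(-1, 2), Pow(2, Rational(1, 2)), Pow(a, Rational(1, 2))))
Function('n')(D) = Mul(Rational(-1, 2), Pow(2, Rational(1, 2)), Pow(D, Rational(-1, 2))) (Function('n')(D) = Mul(Mul(Rational(-1, 2), Pow(2, Rational(1, 2)), Pow(D, Rational(1, 2))), Pow(D, -1)) = Mul(Rational(-1, 2), Pow(2, Rational(1, 2)), Pow(D, Rational(-1, 2))))
Add(Function('n')(-15), Mul(-1371, V)) = Add(Mul(Rational(-1, 2), Pow(2, Rational(1, 2)), Pow(-15, Rational(-1, 2))), Mul(-1371, 196)) = Add(Mul(Rational(-1, 2), Pow(2, Rational(1, 2)), Mul(Rational(-1, 15), I, Pow(15, Rational(1, 2)))), -268716) = Add(Mul(Rational(1, 30), I, Pow(30, Rational(1, 2))), -268716) = Add(-268716, Mul(Rational(1, 30), I, Pow(30, Rational(1, 2))))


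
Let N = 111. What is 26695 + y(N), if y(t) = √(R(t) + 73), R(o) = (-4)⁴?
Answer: 26695 + √329 ≈ 26713.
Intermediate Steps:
R(o) = 256
y(t) = √329 (y(t) = √(256 + 73) = √329)
26695 + y(N) = 26695 + √329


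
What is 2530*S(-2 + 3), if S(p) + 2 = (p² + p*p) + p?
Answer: 2530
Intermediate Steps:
S(p) = -2 + p + 2*p² (S(p) = -2 + ((p² + p*p) + p) = -2 + ((p² + p²) + p) = -2 + (2*p² + p) = -2 + (p + 2*p²) = -2 + p + 2*p²)
2530*S(-2 + 3) = 2530*(-2 + (-2 + 3) + 2*(-2 + 3)²) = 2530*(-2 + 1 + 2*1²) = 2530*(-2 + 1 + 2*1) = 2530*(-2 + 1 + 2) = 2530*1 = 2530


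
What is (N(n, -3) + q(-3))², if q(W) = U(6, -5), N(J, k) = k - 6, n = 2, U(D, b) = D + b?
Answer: 64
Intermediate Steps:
N(J, k) = -6 + k
q(W) = 1 (q(W) = 6 - 5 = 1)
(N(n, -3) + q(-3))² = ((-6 - 3) + 1)² = (-9 + 1)² = (-8)² = 64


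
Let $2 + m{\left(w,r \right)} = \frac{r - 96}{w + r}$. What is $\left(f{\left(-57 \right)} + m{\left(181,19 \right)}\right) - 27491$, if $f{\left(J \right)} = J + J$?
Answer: $- \frac{5521477}{200} \approx -27607.0$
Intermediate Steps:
$m{\left(w,r \right)} = -2 + \frac{-96 + r}{r + w}$ ($m{\left(w,r \right)} = -2 + \frac{r - 96}{w + r} = -2 + \frac{-96 + r}{r + w}$)
$f{\left(J \right)} = 2 J$
$\left(f{\left(-57 \right)} + m{\left(181,19 \right)}\right) - 27491 = \left(2 \left(-57\right) + \frac{-96 - 19 - 362}{19 + 181}\right) - 27491 = \left(-114 + \frac{-96 - 19 - 362}{200}\right) - 27491 = \left(-114 + \frac{1}{200} \left(-477\right)\right) - 27491 = \left(-114 - \frac{477}{200}\right) - 27491 = - \frac{23277}{200} - 27491 = - \frac{5521477}{200}$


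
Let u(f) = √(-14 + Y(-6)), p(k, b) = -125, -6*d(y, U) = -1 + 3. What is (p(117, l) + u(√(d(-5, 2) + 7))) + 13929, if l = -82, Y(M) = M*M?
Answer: 13804 + √22 ≈ 13809.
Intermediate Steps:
d(y, U) = -⅓ (d(y, U) = -(-1 + 3)/6 = -⅙*2 = -⅓)
Y(M) = M²
u(f) = √22 (u(f) = √(-14 + (-6)²) = √(-14 + 36) = √22)
(p(117, l) + u(√(d(-5, 2) + 7))) + 13929 = (-125 + √22) + 13929 = 13804 + √22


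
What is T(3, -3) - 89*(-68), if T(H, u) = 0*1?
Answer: 6052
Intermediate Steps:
T(H, u) = 0
T(3, -3) - 89*(-68) = 0 - 89*(-68) = 0 + 6052 = 6052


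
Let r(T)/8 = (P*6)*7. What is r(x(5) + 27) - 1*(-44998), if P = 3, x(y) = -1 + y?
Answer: 46006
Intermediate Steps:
r(T) = 1008 (r(T) = 8*((3*6)*7) = 8*(18*7) = 8*126 = 1008)
r(x(5) + 27) - 1*(-44998) = 1008 - 1*(-44998) = 1008 + 44998 = 46006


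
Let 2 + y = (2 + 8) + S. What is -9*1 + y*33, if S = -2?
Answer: 189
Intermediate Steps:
y = 6 (y = -2 + ((2 + 8) - 2) = -2 + (10 - 2) = -2 + 8 = 6)
-9*1 + y*33 = -9*1 + 6*33 = -9 + 198 = 189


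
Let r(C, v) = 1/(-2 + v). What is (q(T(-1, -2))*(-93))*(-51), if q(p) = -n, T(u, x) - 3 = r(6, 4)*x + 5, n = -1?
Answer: 4743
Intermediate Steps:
T(u, x) = 8 + x/2 (T(u, x) = 3 + (x/(-2 + 4) + 5) = 3 + (x/2 + 5) = 3 + (5 + x/2) = 8 + x/2)
q(p) = 1 (q(p) = -1*(-1) = 1)
(q(T(-1, -2))*(-93))*(-51) = (1*(-93))*(-51) = -93*(-51) = 4743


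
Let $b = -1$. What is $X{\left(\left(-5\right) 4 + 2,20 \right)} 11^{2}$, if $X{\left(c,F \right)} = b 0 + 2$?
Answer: $242$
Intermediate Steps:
$X{\left(c,F \right)} = 2$ ($X{\left(c,F \right)} = \left(-1\right) 0 + 2 = 0 + 2 = 2$)
$X{\left(\left(-5\right) 4 + 2,20 \right)} 11^{2} = 2 \cdot 11^{2} = 2 \cdot 121 = 242$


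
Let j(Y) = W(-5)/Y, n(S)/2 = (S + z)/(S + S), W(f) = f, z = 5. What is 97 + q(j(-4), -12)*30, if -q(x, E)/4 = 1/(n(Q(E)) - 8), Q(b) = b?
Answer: 10073/89 ≈ 113.18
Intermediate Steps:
n(S) = (5 + S)/S (n(S) = 2*((S + 5)/(S + S)) = 2*((5 + S)/((2*S))) = 2*((5 + S)*(1/(2*S))) = 2*((5 + S)/(2*S)) = (5 + S)/S)
j(Y) = -5/Y
q(x, E) = -4/(-8 + (5 + E)/E) (q(x, E) = -4/((5 + E)/E - 8) = -4/(-8 + (5 + E)/E))
97 + q(j(-4), -12)*30 = 97 + (4*(-12)/(-5 + 7*(-12)))*30 = 97 + (4*(-12)/(-5 - 84))*30 = 97 + (4*(-12)/(-89))*30 = 97 + (4*(-12)*(-1/89))*30 = 97 + (48/89)*30 = 97 + 1440/89 = 10073/89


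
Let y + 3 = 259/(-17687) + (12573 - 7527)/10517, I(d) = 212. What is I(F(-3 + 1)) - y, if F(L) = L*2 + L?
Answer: 39906523786/186014179 ≈ 214.53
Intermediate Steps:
F(L) = 3*L (F(L) = 2*L + L = 3*L)
y = -471517838/186014179 (y = -3 + (259/(-17687) + (12573 - 7527)/10517) = -3 + (259*(-1/17687) + 5046*(1/10517)) = -3 + (-259/17687 + 5046/10517) = -3 + 86524699/186014179 = -471517838/186014179 ≈ -2.5348)
I(F(-3 + 1)) - y = 212 - 1*(-471517838/186014179) = 212 + 471517838/186014179 = 39906523786/186014179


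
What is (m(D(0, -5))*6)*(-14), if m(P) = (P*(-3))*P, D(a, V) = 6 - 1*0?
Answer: 9072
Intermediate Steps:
D(a, V) = 6 (D(a, V) = 6 + 0 = 6)
m(P) = -3*P² (m(P) = (-3*P)*P = -3*P²)
(m(D(0, -5))*6)*(-14) = (-3*6²*6)*(-14) = (-3*36*6)*(-14) = -108*6*(-14) = -648*(-14) = 9072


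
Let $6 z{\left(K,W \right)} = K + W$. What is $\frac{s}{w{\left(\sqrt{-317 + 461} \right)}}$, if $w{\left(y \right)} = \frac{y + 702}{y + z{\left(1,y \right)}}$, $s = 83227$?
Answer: $\frac{416135}{252} \approx 1651.3$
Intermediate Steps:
$z{\left(K,W \right)} = \frac{K}{6} + \frac{W}{6}$ ($z{\left(K,W \right)} = \frac{K + W}{6} = \frac{K}{6} + \frac{W}{6}$)
$w{\left(y \right)} = \frac{702 + y}{\frac{1}{6} + \frac{7 y}{6}}$ ($w{\left(y \right)} = \frac{y + 702}{y + \left(\frac{1}{6} \cdot 1 + \frac{y}{6}\right)} = \frac{702 + y}{y + \left(\frac{1}{6} + \frac{y}{6}\right)} = \frac{702 + y}{\frac{1}{6} + \frac{7 y}{6}}$)
$\frac{s}{w{\left(\sqrt{-317 + 461} \right)}} = \frac{83227}{6 \frac{1}{1 + 7 \sqrt{-317 + 461}} \left(702 + \sqrt{-317 + 461}\right)} = \frac{83227}{6 \frac{1}{1 + 7 \sqrt{144}} \left(702 + \sqrt{144}\right)} = \frac{83227}{6 \frac{1}{1 + 7 \cdot 12} \left(702 + 12\right)} = \frac{83227}{6 \frac{1}{1 + 84} \cdot 714} = \frac{83227}{6 \cdot \frac{1}{85} \cdot 714} = \frac{83227}{\frac{252}{5}} = 83227 \cdot \frac{5}{252} = \frac{416135}{252}$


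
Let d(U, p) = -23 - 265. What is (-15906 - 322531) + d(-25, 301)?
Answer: -338725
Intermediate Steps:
d(U, p) = -288
(-15906 - 322531) + d(-25, 301) = (-15906 - 322531) - 288 = -338437 - 288 = -338725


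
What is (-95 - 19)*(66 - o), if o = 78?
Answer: 1368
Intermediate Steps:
(-95 - 19)*(66 - o) = (-95 - 19)*(66 - 1*78) = -114*(66 - 78) = -114*(-12) = 1368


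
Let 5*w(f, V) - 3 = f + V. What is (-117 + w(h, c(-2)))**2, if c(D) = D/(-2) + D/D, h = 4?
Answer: 331776/25 ≈ 13271.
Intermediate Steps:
c(D) = 1 - D/2 (c(D) = D*(-1/2) + 1 = -D/2 + 1 = 1 - D/2)
w(f, V) = 3/5 + V/5 + f/5 (w(f, V) = 3/5 + (f + V)/5 = 3/5 + (V + f)/5 = 3/5 + (V/5 + f/5) = 3/5 + V/5 + f/5)
(-117 + w(h, c(-2)))**2 = (-117 + (3/5 + (1 - 1/2*(-2))/5 + (1/5)*4))**2 = (-117 + (3/5 + (1 + 1)/5 + 4/5))**2 = (-117 + (3/5 + (1/5)*2 + 4/5))**2 = (-117 + (3/5 + 2/5 + 4/5))**2 = (-117 + 9/5)**2 = (-576/5)**2 = 331776/25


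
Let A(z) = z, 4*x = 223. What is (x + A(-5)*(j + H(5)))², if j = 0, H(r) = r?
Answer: 15129/16 ≈ 945.56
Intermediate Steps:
x = 223/4 (x = (¼)*223 = 223/4 ≈ 55.750)
(x + A(-5)*(j + H(5)))² = (223/4 - 5*(0 + 5))² = (223/4 - 5*5)² = (223/4 - 25)² = (123/4)² = 15129/16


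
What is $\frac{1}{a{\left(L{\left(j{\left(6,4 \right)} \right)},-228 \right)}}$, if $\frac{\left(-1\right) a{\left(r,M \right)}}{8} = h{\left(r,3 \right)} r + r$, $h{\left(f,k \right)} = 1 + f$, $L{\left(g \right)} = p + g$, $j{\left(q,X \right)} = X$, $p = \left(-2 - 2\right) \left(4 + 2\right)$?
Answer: $- \frac{1}{2880} \approx -0.00034722$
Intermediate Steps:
$p = -24$ ($p = \left(-4\right) 6 = -24$)
$L{\left(g \right)} = -24 + g$
$a{\left(r,M \right)} = - 8 r - 8 r \left(1 + r\right)$ ($a{\left(r,M \right)} = - 8 \left(\left(1 + r\right) r + r\right) = - 8 \left(r \left(1 + r\right) + r\right) = - 8 \left(r + r \left(1 + r\right)\right) = - 8 r - 8 r \left(1 + r\right)$)
$\frac{1}{a{\left(L{\left(j{\left(6,4 \right)} \right)},-228 \right)}} = \frac{1}{\left(-8\right) \left(-24 + 4\right) \left(2 + \left(-24 + 4\right)\right)} = \frac{1}{\left(-8\right) \left(-20\right) \left(2 - 20\right)} = \frac{1}{\left(-8\right) \left(-20\right) \left(-18\right)} = \frac{1}{-2880} = - \frac{1}{2880}$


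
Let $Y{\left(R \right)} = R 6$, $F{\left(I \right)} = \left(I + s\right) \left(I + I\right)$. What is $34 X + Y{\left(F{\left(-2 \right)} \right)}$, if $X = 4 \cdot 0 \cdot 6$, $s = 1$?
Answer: $24$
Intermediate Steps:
$X = 0$ ($X = 0 \cdot 6 = 0$)
$F{\left(I \right)} = 2 I \left(1 + I\right)$ ($F{\left(I \right)} = \left(I + 1\right) \left(I + I\right) = \left(1 + I\right) 2 I = 2 I \left(1 + I\right)$)
$Y{\left(R \right)} = 6 R$
$34 X + Y{\left(F{\left(-2 \right)} \right)} = 34 \cdot 0 + 6 \cdot 2 \left(-2\right) \left(1 - 2\right) = 0 + 6 \cdot 2 \left(-2\right) \left(-1\right) = 0 + 6 \cdot 4 = 0 + 24 = 24$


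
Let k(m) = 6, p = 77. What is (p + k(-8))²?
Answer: 6889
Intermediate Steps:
(p + k(-8))² = (77 + 6)² = 83² = 6889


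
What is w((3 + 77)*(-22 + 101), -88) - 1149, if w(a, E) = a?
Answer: 5171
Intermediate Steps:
w((3 + 77)*(-22 + 101), -88) - 1149 = (3 + 77)*(-22 + 101) - 1149 = 80*79 - 1149 = 6320 - 1149 = 5171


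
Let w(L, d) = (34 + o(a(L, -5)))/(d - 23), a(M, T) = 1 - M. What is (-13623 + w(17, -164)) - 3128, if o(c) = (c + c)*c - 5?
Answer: -3132978/187 ≈ -16754.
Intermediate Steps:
o(c) = -5 + 2*c**2 (o(c) = (2*c)*c - 5 = 2*c**2 - 5 = -5 + 2*c**2)
w(L, d) = (29 + 2*(1 - L)**2)/(-23 + d) (w(L, d) = (34 + (-5 + 2*(1 - L)**2))/(d - 23) = (29 + 2*(1 - L)**2)/(-23 + d))
(-13623 + w(17, -164)) - 3128 = (-13623 + (29 + 2*(-1 + 17)**2)/(-23 - 164)) - 3128 = (-13623 + (29 + 2*16**2)/(-187)) - 3128 = (-13623 - (29 + 2*256)/187) - 3128 = (-13623 - (29 + 512)/187) - 3128 = (-13623 - 1/187*541) - 3128 = (-13623 - 541/187) - 3128 = -2548042/187 - 3128 = -3132978/187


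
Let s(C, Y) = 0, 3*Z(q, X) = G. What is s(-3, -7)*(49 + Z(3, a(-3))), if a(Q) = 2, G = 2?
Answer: 0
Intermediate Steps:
Z(q, X) = 2/3 (Z(q, X) = (1/3)*2 = 2/3)
s(-3, -7)*(49 + Z(3, a(-3))) = 0*(49 + 2/3) = 0*(149/3) = 0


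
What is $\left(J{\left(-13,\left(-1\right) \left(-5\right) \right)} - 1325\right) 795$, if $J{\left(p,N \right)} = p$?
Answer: $-1063710$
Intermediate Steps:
$\left(J{\left(-13,\left(-1\right) \left(-5\right) \right)} - 1325\right) 795 = \left(-13 - 1325\right) 795 = \left(-1338\right) 795 = -1063710$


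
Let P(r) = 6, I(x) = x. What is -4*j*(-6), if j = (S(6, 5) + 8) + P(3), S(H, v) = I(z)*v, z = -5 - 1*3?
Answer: -624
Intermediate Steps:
z = -8 (z = -5 - 3 = -8)
S(H, v) = -8*v
j = -26 (j = (-8*5 + 8) + 6 = (-40 + 8) + 6 = -32 + 6 = -26)
-4*j*(-6) = -4*(-26)*(-6) = 104*(-6) = -624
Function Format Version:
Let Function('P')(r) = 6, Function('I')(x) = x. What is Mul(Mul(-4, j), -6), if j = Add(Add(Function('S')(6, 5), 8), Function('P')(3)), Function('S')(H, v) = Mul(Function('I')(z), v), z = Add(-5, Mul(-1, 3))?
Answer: -624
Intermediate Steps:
z = -8 (z = Add(-5, -3) = -8)
Function('S')(H, v) = Mul(-8, v)
j = -26 (j = Add(Add(Mul(-8, 5), 8), 6) = Add(Add(-40, 8), 6) = Add(-32, 6) = -26)
Mul(Mul(-4, j), -6) = Mul(Mul(-4, -26), -6) = Mul(104, -6) = -624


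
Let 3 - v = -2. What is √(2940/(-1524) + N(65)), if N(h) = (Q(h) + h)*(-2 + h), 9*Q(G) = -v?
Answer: 5*√2618105/127 ≈ 63.703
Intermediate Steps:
v = 5 (v = 3 - 1*(-2) = 3 + 2 = 5)
Q(G) = -5/9 (Q(G) = (-1*5)/9 = (⅑)*(-5) = -5/9)
N(h) = (-2 + h)*(-5/9 + h) (N(h) = (-5/9 + h)*(-2 + h) = (-2 + h)*(-5/9 + h))
√(2940/(-1524) + N(65)) = √(2940/(-1524) + (10/9 + 65² - 23/9*65)) = √(2940*(-1/1524) + (10/9 + 4225 - 1495/9)) = √(-245/127 + 4060) = √(515375/127) = 5*√2618105/127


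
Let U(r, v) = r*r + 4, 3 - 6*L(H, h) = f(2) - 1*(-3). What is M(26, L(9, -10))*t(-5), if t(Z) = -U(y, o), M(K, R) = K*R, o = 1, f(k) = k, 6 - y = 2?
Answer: 520/3 ≈ 173.33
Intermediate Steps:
y = 4 (y = 6 - 1*2 = 6 - 2 = 4)
L(H, h) = -⅓ (L(H, h) = ½ - (2 - 1*(-3))/6 = ½ - (2 + 3)/6 = ½ - ⅙*5 = ½ - ⅚ = -⅓)
U(r, v) = 4 + r² (U(r, v) = r² + 4 = 4 + r²)
t(Z) = -20 (t(Z) = -(4 + 4²) = -(4 + 16) = -1*20 = -20)
M(26, L(9, -10))*t(-5) = (26*(-⅓))*(-20) = -26/3*(-20) = 520/3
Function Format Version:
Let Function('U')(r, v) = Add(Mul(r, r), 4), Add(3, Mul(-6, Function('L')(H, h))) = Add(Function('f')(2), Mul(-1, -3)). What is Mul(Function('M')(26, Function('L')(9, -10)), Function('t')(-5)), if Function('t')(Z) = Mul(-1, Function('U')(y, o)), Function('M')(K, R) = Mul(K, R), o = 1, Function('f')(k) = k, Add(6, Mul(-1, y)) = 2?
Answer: Rational(520, 3) ≈ 173.33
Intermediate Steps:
y = 4 (y = Add(6, Mul(-1, 2)) = Add(6, -2) = 4)
Function('L')(H, h) = Rational(-1, 3) (Function('L')(H, h) = Add(Rational(1, 2), Mul(Rational(-1, 6), Add(2, Mul(-1, -3)))) = Add(Rational(1, 2), Mul(Rational(-1, 6), Add(2, 3))) = Add(Rational(1, 2), Mul(Rational(-1, 6), 5)) = Add(Rational(1, 2), Rational(-5, 6)) = Rational(-1, 3))
Function('U')(r, v) = Add(4, Pow(r, 2)) (Function('U')(r, v) = Add(Pow(r, 2), 4) = Add(4, Pow(r, 2)))
Function('t')(Z) = -20 (Function('t')(Z) = Mul(-1, Add(4, Pow(4, 2))) = Mul(-1, Add(4, 16)) = Mul(-1, 20) = -20)
Mul(Function('M')(26, Function('L')(9, -10)), Function('t')(-5)) = Mul(Mul(26, Rational(-1, 3)), -20) = Mul(Rational(-26, 3), -20) = Rational(520, 3)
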